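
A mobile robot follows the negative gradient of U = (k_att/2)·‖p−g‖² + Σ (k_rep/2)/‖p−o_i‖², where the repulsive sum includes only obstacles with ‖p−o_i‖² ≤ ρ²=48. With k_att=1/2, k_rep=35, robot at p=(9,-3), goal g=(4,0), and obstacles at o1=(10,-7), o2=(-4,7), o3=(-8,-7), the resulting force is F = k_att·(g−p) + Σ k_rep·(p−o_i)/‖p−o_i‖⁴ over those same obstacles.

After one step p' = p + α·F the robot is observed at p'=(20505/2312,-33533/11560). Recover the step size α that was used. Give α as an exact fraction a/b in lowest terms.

F_att = 1/2·(g−p) = 1/2·(-5,3) = (-2.5000,1.5000)
o1: d²=17 ≤ ρ²=48; F_rep = 35·(-1,4)/17² = (-0.1211,0.4844)
o2: d²=269 > ρ²=48 → inactive
o3: d²=305 > ρ²=48 → inactive
F = F_att + ΣF_rep = (-2.6211,1.9844)
Δp = p'−p = (-0.1311,0.0992); α = Δx/Fx = (-303/2312) / (-1515/578) = 1/20
check: Δy/Fy = (1147/11560) / (1147/578) = 1/20 ✓

α = 1/20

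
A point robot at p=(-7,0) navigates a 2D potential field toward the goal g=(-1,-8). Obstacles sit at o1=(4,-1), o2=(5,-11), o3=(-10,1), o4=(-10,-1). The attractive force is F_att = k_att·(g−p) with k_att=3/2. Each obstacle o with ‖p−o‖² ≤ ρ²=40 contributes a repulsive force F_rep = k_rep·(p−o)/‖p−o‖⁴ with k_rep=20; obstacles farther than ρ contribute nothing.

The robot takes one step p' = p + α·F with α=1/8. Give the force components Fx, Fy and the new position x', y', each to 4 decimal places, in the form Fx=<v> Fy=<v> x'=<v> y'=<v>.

F_att = 3/2·(g−p) = 3/2·(6,-8) = (9.0000,-12.0000)
o1: d²=122 > ρ²=40 → inactive
o2: d²=265 > ρ²=40 → inactive
o3: d²=10 ≤ ρ²=40; F_rep = 20·(3,-1)/10² = (0.6000,-0.2000)
o4: d²=10 ≤ ρ²=40; F_rep = 20·(3,1)/10² = (0.6000,0.2000)
F = F_att + ΣF_rep = (10.2000,-12.0000)
p' = p + 1/8·F = (-5.7250,-1.5000)

Fx=10.2000 Fy=-12.0000 x'=-5.7250 y'=-1.5000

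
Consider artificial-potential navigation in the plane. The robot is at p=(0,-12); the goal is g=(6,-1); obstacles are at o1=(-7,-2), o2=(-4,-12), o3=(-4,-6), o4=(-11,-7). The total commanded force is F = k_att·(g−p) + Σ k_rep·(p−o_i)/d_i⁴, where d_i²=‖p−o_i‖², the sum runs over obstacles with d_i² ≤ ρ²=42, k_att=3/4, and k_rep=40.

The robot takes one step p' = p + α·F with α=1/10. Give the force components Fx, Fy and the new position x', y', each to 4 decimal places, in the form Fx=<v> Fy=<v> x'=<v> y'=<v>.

F_att = 3/4·(g−p) = 3/4·(6,11) = (4.5000,8.2500)
o1: d²=149 > ρ²=42 → inactive
o2: d²=16 ≤ ρ²=42; F_rep = 40·(4,0)/16² = (0.6250,0.0000)
o3: d²=52 > ρ²=42 → inactive
o4: d²=146 > ρ²=42 → inactive
F = F_att + ΣF_rep = (5.1250,8.2500)
p' = p + 1/10·F = (0.5125,-11.1750)

Fx=5.1250 Fy=8.2500 x'=0.5125 y'=-11.1750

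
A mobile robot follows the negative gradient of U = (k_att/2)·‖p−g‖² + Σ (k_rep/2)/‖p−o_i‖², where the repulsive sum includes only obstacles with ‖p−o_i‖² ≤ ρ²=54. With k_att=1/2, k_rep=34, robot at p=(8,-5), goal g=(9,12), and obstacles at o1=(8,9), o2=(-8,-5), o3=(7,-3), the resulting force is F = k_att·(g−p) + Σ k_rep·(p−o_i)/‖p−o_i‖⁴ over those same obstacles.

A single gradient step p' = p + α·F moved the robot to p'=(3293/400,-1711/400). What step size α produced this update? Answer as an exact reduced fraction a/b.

F_att = 1/2·(g−p) = 1/2·(1,17) = (0.5000,8.5000)
o1: d²=196 > ρ²=54 → inactive
o2: d²=256 > ρ²=54 → inactive
o3: d²=5 ≤ ρ²=54; F_rep = 34·(1,-2)/5² = (1.3600,-2.7200)
F = F_att + ΣF_rep = (1.8600,5.7800)
Δp = p'−p = (0.2325,0.7225); α = Δx/Fx = (93/400) / (93/50) = 1/8
check: Δy/Fy = (289/400) / (289/50) = 1/8 ✓

α = 1/8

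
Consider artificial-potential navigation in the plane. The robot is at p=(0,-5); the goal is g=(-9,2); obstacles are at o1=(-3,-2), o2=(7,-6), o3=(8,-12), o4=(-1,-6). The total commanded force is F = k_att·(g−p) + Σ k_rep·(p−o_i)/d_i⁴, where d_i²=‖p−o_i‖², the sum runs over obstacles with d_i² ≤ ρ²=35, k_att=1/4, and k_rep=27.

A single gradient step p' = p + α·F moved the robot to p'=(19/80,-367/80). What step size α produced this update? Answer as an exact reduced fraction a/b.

α = 1/20

F_att = 1/4·(g−p) = 1/4·(-9,7) = (-2.2500,1.7500)
o1: d²=18 ≤ ρ²=35; F_rep = 27·(3,-3)/18² = (0.2500,-0.2500)
o2: d²=50 > ρ²=35 → inactive
o3: d²=113 > ρ²=35 → inactive
o4: d²=2 ≤ ρ²=35; F_rep = 27·(1,1)/2² = (6.7500,6.7500)
F = F_att + ΣF_rep = (4.7500,8.2500)
Δp = p'−p = (0.2375,0.4125); α = Δx/Fx = (19/80) / (19/4) = 1/20
check: Δy/Fy = (33/80) / (33/4) = 1/20 ✓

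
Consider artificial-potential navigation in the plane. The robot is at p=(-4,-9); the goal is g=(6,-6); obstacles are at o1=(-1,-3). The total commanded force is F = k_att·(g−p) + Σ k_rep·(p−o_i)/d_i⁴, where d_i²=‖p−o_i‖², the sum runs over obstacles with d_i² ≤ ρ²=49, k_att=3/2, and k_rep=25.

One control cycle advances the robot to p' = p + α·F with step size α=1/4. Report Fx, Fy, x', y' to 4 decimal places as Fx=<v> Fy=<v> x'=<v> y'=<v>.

Fx=14.9630 Fy=4.4259 x'=-0.2593 y'=-7.8935

F_att = 3/2·(g−p) = 3/2·(10,3) = (15.0000,4.5000)
o1: d²=45 ≤ ρ²=49; F_rep = 25·(-3,-6)/45² = (-0.0370,-0.0741)
F = F_att + ΣF_rep = (14.9630,4.4259)
p' = p + 1/4·F = (-0.2593,-7.8935)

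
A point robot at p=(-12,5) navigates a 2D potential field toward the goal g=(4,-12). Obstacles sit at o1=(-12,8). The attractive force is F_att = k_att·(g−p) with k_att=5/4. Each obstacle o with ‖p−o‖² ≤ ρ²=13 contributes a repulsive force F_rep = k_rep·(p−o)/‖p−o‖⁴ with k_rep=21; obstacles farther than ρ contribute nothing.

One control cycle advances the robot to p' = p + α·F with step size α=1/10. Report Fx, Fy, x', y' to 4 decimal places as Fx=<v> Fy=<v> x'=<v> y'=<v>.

Fx=20.0000 Fy=-22.0278 x'=-10.0000 y'=2.7972

F_att = 5/4·(g−p) = 5/4·(16,-17) = (20.0000,-21.2500)
o1: d²=9 ≤ ρ²=13; F_rep = 21·(0,-3)/9² = (0.0000,-0.7778)
F = F_att + ΣF_rep = (20.0000,-22.0278)
p' = p + 1/10·F = (-10.0000,2.7972)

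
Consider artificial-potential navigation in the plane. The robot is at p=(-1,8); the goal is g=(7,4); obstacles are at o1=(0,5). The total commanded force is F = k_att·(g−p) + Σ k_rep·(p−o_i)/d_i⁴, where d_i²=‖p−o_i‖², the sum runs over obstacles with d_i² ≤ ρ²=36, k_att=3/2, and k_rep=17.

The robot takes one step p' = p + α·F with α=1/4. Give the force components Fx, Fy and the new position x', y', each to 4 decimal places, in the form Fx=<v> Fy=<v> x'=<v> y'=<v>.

Fx=11.8300 Fy=-5.4900 x'=1.9575 y'=6.6275

F_att = 3/2·(g−p) = 3/2·(8,-4) = (12.0000,-6.0000)
o1: d²=10 ≤ ρ²=36; F_rep = 17·(-1,3)/10² = (-0.1700,0.5100)
F = F_att + ΣF_rep = (11.8300,-5.4900)
p' = p + 1/4·F = (1.9575,6.6275)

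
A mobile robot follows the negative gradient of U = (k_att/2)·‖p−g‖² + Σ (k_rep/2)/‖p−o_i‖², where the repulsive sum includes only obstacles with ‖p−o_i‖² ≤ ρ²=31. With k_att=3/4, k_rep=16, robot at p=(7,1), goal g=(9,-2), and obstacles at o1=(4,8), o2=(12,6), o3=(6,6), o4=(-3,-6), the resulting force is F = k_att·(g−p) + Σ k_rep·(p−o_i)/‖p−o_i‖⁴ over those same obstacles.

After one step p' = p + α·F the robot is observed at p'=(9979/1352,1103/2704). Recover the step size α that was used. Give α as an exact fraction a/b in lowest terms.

F_att = 3/4·(g−p) = 3/4·(2,-3) = (1.5000,-2.2500)
o1: d²=58 > ρ²=31 → inactive
o2: d²=50 > ρ²=31 → inactive
o3: d²=26 ≤ ρ²=31; F_rep = 16·(1,-5)/26² = (0.0237,-0.1183)
o4: d²=149 > ρ²=31 → inactive
F = F_att + ΣF_rep = (1.5237,-2.3683)
Δp = p'−p = (0.3809,-0.5921); α = Δx/Fx = (515/1352) / (515/338) = 1/4
check: Δy/Fy = (-1601/2704) / (-1601/676) = 1/4 ✓

α = 1/4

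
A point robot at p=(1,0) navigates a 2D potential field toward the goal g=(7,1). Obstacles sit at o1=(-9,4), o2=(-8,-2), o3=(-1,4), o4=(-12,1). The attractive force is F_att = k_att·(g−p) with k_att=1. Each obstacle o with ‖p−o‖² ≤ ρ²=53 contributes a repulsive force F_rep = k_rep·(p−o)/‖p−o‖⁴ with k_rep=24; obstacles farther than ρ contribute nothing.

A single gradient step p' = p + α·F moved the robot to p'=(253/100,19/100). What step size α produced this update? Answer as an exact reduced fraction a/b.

α = 1/4

F_att = 1·(g−p) = 1·(6,1) = (6.0000,1.0000)
o1: d²=116 > ρ²=53 → inactive
o2: d²=85 > ρ²=53 → inactive
o3: d²=20 ≤ ρ²=53; F_rep = 24·(2,-4)/20² = (0.1200,-0.2400)
o4: d²=170 > ρ²=53 → inactive
F = F_att + ΣF_rep = (6.1200,0.7600)
Δp = p'−p = (1.5300,0.1900); α = Δx/Fx = (153/100) / (153/25) = 1/4
check: Δy/Fy = (19/100) / (19/25) = 1/4 ✓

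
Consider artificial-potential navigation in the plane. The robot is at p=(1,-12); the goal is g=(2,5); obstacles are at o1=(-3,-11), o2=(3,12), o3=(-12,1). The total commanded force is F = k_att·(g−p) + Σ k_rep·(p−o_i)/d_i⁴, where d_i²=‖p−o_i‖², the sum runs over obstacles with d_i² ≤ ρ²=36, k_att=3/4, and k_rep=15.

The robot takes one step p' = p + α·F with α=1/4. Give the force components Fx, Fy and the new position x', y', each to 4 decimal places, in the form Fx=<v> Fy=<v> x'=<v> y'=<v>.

F_att = 3/4·(g−p) = 3/4·(1,17) = (0.7500,12.7500)
o1: d²=17 ≤ ρ²=36; F_rep = 15·(4,-1)/17² = (0.2076,-0.0519)
o2: d²=580 > ρ²=36 → inactive
o3: d²=338 > ρ²=36 → inactive
F = F_att + ΣF_rep = (0.9576,12.6981)
p' = p + 1/4·F = (1.2394,-8.8255)

Fx=0.9576 Fy=12.6981 x'=1.2394 y'=-8.8255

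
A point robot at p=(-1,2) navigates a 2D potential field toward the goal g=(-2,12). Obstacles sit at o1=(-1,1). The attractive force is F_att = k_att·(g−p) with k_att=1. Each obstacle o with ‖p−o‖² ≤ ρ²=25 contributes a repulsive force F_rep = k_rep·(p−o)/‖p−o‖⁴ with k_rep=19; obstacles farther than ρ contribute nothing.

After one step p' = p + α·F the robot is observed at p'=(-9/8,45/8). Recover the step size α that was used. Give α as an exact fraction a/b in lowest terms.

α = 1/8

F_att = 1·(g−p) = 1·(-1,10) = (-1.0000,10.0000)
o1: d²=1 ≤ ρ²=25; F_rep = 19·(0,1)/1² = (0.0000,19.0000)
F = F_att + ΣF_rep = (-1.0000,29.0000)
Δp = p'−p = (-0.1250,3.6250); α = Δx/Fx = (-1/8) / (-1) = 1/8
check: Δy/Fy = (29/8) / (29) = 1/8 ✓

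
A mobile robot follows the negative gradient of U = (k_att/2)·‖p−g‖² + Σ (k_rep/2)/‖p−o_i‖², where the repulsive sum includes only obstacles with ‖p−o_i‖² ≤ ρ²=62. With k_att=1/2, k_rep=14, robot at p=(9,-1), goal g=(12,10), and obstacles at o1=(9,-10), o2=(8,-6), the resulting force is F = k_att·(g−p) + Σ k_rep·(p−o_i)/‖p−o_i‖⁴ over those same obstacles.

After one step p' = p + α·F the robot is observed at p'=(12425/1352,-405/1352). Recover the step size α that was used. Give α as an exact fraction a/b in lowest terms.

α = 1/8

F_att = 1/2·(g−p) = 1/2·(3,11) = (1.5000,5.5000)
o1: d²=81 > ρ²=62 → inactive
o2: d²=26 ≤ ρ²=62; F_rep = 14·(1,5)/26² = (0.0207,0.1036)
F = F_att + ΣF_rep = (1.5207,5.6036)
Δp = p'−p = (0.1901,0.7004); α = Δx/Fx = (257/1352) / (257/169) = 1/8
check: Δy/Fy = (947/1352) / (947/169) = 1/8 ✓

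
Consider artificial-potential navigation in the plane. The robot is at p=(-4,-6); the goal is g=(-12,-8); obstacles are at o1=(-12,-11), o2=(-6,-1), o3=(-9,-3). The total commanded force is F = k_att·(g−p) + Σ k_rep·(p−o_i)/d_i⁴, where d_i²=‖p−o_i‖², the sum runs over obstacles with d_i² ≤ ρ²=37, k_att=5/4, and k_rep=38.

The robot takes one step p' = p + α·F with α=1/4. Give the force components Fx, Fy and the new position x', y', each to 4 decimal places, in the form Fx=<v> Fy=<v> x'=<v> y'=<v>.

F_att = 5/4·(g−p) = 5/4·(-8,-2) = (-10.0000,-2.5000)
o1: d²=89 > ρ²=37 → inactive
o2: d²=29 ≤ ρ²=37; F_rep = 38·(2,-5)/29² = (0.0904,-0.2259)
o3: d²=34 ≤ ρ²=37; F_rep = 38·(5,-3)/34² = (0.1644,-0.0986)
F = F_att + ΣF_rep = (-9.7453,-2.8245)
p' = p + 1/4·F = (-6.4363,-6.7061)

Fx=-9.7453 Fy=-2.8245 x'=-6.4363 y'=-6.7061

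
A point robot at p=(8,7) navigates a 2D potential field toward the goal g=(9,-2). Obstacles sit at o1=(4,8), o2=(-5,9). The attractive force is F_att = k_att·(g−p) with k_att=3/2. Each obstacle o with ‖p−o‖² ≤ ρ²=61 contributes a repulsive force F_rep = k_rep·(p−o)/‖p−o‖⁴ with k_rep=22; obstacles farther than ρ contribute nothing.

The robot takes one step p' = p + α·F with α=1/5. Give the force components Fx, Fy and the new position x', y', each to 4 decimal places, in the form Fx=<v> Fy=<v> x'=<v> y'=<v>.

Fx=1.8045 Fy=-13.5761 x'=8.3609 y'=4.2848

F_att = 3/2·(g−p) = 3/2·(1,-9) = (1.5000,-13.5000)
o1: d²=17 ≤ ρ²=61; F_rep = 22·(4,-1)/17² = (0.3045,-0.0761)
o2: d²=173 > ρ²=61 → inactive
F = F_att + ΣF_rep = (1.8045,-13.5761)
p' = p + 1/5·F = (8.3609,4.2848)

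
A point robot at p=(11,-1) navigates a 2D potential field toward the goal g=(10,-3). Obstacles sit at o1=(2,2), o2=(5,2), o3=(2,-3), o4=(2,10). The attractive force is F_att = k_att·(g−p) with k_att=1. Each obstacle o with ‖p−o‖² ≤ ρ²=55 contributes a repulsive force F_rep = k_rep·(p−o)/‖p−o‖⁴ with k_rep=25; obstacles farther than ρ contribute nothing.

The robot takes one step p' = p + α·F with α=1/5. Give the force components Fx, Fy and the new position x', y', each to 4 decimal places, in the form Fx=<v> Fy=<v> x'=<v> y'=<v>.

Fx=-0.9259 Fy=-2.0370 x'=10.8148 y'=-1.4074

F_att = 1·(g−p) = 1·(-1,-2) = (-1.0000,-2.0000)
o1: d²=90 > ρ²=55 → inactive
o2: d²=45 ≤ ρ²=55; F_rep = 25·(6,-3)/45² = (0.0741,-0.0370)
o3: d²=85 > ρ²=55 → inactive
o4: d²=202 > ρ²=55 → inactive
F = F_att + ΣF_rep = (-0.9259,-2.0370)
p' = p + 1/5·F = (10.8148,-1.4074)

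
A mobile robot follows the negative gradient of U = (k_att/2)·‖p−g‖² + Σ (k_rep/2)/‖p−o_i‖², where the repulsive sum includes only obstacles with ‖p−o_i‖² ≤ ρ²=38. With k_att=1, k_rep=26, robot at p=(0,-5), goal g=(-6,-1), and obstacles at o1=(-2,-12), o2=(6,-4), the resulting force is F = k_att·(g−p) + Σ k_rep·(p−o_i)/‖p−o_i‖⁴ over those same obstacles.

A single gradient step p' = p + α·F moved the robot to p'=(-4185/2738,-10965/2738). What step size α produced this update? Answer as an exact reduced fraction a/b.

F_att = 1·(g−p) = 1·(-6,4) = (-6.0000,4.0000)
o1: d²=53 > ρ²=38 → inactive
o2: d²=37 ≤ ρ²=38; F_rep = 26·(-6,-1)/37² = (-0.1140,-0.0190)
F = F_att + ΣF_rep = (-6.1140,3.9810)
Δp = p'−p = (-1.5285,0.9953); α = Δx/Fx = (-4185/2738) / (-8370/1369) = 1/4
check: Δy/Fy = (2725/2738) / (5450/1369) = 1/4 ✓

α = 1/4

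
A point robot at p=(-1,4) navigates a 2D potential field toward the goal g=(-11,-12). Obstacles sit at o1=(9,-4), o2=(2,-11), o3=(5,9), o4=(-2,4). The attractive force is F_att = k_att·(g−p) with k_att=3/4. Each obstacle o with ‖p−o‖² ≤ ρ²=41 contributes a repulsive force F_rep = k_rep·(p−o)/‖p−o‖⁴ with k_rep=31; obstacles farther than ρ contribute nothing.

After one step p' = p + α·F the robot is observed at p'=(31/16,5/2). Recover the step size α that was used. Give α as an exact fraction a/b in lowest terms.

α = 1/8

F_att = 3/4·(g−p) = 3/4·(-10,-16) = (-7.5000,-12.0000)
o1: d²=164 > ρ²=41 → inactive
o2: d²=234 > ρ²=41 → inactive
o3: d²=61 > ρ²=41 → inactive
o4: d²=1 ≤ ρ²=41; F_rep = 31·(1,0)/1² = (31.0000,0.0000)
F = F_att + ΣF_rep = (23.5000,-12.0000)
Δp = p'−p = (2.9375,-1.5000); α = Δx/Fx = (47/16) / (47/2) = 1/8
check: Δy/Fy = (-3/2) / (-12) = 1/8 ✓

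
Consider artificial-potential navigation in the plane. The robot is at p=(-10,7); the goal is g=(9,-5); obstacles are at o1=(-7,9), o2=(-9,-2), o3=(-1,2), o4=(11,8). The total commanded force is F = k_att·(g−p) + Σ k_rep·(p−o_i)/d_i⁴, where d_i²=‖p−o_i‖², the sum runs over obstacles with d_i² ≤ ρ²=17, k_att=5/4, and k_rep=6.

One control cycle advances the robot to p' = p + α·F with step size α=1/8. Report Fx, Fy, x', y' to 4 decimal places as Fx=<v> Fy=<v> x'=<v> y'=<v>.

Fx=23.6435 Fy=-15.0710 x'=-7.0446 y'=5.1161

F_att = 5/4·(g−p) = 5/4·(19,-12) = (23.7500,-15.0000)
o1: d²=13 ≤ ρ²=17; F_rep = 6·(-3,-2)/13² = (-0.1065,-0.0710)
o2: d²=82 > ρ²=17 → inactive
o3: d²=106 > ρ²=17 → inactive
o4: d²=442 > ρ²=17 → inactive
F = F_att + ΣF_rep = (23.6435,-15.0710)
p' = p + 1/8·F = (-7.0446,5.1161)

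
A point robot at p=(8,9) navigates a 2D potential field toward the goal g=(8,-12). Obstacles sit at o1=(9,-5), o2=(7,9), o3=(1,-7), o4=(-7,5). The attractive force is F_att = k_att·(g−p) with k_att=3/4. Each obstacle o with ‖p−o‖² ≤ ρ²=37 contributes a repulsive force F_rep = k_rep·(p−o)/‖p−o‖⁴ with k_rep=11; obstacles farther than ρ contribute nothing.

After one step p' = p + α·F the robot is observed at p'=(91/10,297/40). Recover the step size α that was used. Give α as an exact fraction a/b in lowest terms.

F_att = 3/4·(g−p) = 3/4·(0,-21) = (0.0000,-15.7500)
o1: d²=197 > ρ²=37 → inactive
o2: d²=1 ≤ ρ²=37; F_rep = 11·(1,0)/1² = (11.0000,0.0000)
o3: d²=305 > ρ²=37 → inactive
o4: d²=241 > ρ²=37 → inactive
F = F_att + ΣF_rep = (11.0000,-15.7500)
Δp = p'−p = (1.1000,-1.5750); α = Δx/Fx = (11/10) / (11) = 1/10
check: Δy/Fy = (-63/40) / (-63/4) = 1/10 ✓

α = 1/10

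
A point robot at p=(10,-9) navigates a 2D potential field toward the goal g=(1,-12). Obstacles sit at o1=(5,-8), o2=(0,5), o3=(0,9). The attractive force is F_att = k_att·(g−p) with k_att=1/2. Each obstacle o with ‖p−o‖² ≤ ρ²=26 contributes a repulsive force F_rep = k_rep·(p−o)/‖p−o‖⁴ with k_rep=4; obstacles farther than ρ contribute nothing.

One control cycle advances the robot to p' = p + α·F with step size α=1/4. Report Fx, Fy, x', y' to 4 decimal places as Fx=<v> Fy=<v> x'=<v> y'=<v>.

F_att = 1/2·(g−p) = 1/2·(-9,-3) = (-4.5000,-1.5000)
o1: d²=26 ≤ ρ²=26; F_rep = 4·(5,-1)/26² = (0.0296,-0.0059)
o2: d²=296 > ρ²=26 → inactive
o3: d²=424 > ρ²=26 → inactive
F = F_att + ΣF_rep = (-4.4704,-1.5059)
p' = p + 1/4·F = (8.8824,-9.3765)

Fx=-4.4704 Fy=-1.5059 x'=8.8824 y'=-9.3765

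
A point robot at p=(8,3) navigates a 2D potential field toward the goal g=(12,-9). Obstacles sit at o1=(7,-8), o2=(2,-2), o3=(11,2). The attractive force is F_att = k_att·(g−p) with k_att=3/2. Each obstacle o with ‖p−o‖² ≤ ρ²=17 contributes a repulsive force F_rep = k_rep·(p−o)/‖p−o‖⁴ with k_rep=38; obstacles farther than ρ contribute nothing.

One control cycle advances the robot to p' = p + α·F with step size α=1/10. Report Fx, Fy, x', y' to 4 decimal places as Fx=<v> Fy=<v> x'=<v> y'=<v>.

Fx=4.8600 Fy=-17.6200 x'=8.4860 y'=1.2380

F_att = 3/2·(g−p) = 3/2·(4,-12) = (6.0000,-18.0000)
o1: d²=122 > ρ²=17 → inactive
o2: d²=61 > ρ²=17 → inactive
o3: d²=10 ≤ ρ²=17; F_rep = 38·(-3,1)/10² = (-1.1400,0.3800)
F = F_att + ΣF_rep = (4.8600,-17.6200)
p' = p + 1/10·F = (8.4860,1.2380)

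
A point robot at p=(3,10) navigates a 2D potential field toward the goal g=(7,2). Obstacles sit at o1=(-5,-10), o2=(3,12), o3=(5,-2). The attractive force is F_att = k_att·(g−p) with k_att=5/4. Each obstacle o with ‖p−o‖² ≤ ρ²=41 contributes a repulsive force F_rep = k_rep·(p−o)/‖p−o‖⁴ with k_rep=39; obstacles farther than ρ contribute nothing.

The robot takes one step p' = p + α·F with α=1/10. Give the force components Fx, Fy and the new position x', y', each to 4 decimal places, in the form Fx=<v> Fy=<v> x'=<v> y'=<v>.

Fx=5.0000 Fy=-14.8750 x'=3.5000 y'=8.5125

F_att = 5/4·(g−p) = 5/4·(4,-8) = (5.0000,-10.0000)
o1: d²=464 > ρ²=41 → inactive
o2: d²=4 ≤ ρ²=41; F_rep = 39·(0,-2)/4² = (0.0000,-4.8750)
o3: d²=148 > ρ²=41 → inactive
F = F_att + ΣF_rep = (5.0000,-14.8750)
p' = p + 1/10·F = (3.5000,8.5125)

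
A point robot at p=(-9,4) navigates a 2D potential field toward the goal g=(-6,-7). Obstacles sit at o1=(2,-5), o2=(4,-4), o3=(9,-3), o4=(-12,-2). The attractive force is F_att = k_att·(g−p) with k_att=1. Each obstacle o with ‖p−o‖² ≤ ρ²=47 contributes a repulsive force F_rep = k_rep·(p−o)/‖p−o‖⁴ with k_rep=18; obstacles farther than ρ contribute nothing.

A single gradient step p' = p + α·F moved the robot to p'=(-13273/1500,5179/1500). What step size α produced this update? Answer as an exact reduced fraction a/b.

F_att = 1·(g−p) = 1·(3,-11) = (3.0000,-11.0000)
o1: d²=202 > ρ²=47 → inactive
o2: d²=233 > ρ²=47 → inactive
o3: d²=373 > ρ²=47 → inactive
o4: d²=45 ≤ ρ²=47; F_rep = 18·(3,6)/45² = (0.0267,0.0533)
F = F_att + ΣF_rep = (3.0267,-10.9467)
Δp = p'−p = (0.1513,-0.5473); α = Δx/Fx = (227/1500) / (227/75) = 1/20
check: Δy/Fy = (-821/1500) / (-821/75) = 1/20 ✓

α = 1/20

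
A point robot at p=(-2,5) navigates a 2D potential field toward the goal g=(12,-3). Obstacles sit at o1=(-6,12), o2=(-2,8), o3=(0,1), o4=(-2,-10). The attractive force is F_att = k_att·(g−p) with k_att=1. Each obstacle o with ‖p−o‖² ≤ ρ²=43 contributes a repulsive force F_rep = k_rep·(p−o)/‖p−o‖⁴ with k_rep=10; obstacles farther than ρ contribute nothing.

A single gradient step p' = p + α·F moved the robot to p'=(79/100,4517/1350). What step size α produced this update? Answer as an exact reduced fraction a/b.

α = 1/5

F_att = 1·(g−p) = 1·(14,-8) = (14.0000,-8.0000)
o1: d²=65 > ρ²=43 → inactive
o2: d²=9 ≤ ρ²=43; F_rep = 10·(0,-3)/9² = (0.0000,-0.3704)
o3: d²=20 ≤ ρ²=43; F_rep = 10·(-2,4)/20² = (-0.0500,0.1000)
o4: d²=225 > ρ²=43 → inactive
F = F_att + ΣF_rep = (13.9500,-8.2704)
Δp = p'−p = (2.7900,-1.6541); α = Δx/Fx = (279/100) / (279/20) = 1/5
check: Δy/Fy = (-2233/1350) / (-2233/270) = 1/5 ✓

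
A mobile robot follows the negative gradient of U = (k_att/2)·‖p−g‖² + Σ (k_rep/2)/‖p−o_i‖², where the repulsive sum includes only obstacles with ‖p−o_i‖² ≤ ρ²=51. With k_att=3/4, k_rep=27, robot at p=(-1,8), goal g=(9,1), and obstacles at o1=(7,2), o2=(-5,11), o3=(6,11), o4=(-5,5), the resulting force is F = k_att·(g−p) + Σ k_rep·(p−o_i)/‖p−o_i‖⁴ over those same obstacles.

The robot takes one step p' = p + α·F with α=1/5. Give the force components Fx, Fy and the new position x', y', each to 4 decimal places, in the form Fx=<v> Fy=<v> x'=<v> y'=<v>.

Fx=7.8456 Fy=-5.2500 x'=0.5691 y'=6.9500

F_att = 3/4·(g−p) = 3/4·(10,-7) = (7.5000,-5.2500)
o1: d²=100 > ρ²=51 → inactive
o2: d²=25 ≤ ρ²=51; F_rep = 27·(4,-3)/25² = (0.1728,-0.1296)
o3: d²=58 > ρ²=51 → inactive
o4: d²=25 ≤ ρ²=51; F_rep = 27·(4,3)/25² = (0.1728,0.1296)
F = F_att + ΣF_rep = (7.8456,-5.2500)
p' = p + 1/5·F = (0.5691,6.9500)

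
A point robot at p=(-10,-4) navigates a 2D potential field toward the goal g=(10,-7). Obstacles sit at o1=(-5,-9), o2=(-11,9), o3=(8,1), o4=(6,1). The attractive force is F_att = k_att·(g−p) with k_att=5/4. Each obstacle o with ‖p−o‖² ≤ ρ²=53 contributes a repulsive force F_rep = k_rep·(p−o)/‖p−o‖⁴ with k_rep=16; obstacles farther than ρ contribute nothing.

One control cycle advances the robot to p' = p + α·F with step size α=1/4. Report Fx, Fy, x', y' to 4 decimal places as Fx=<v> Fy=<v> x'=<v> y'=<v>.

Fx=24.9680 Fy=-3.7180 x'=-3.7580 y'=-4.9295

F_att = 5/4·(g−p) = 5/4·(20,-3) = (25.0000,-3.7500)
o1: d²=50 ≤ ρ²=53; F_rep = 16·(-5,5)/50² = (-0.0320,0.0320)
o2: d²=170 > ρ²=53 → inactive
o3: d²=349 > ρ²=53 → inactive
o4: d²=281 > ρ²=53 → inactive
F = F_att + ΣF_rep = (24.9680,-3.7180)
p' = p + 1/4·F = (-3.7580,-4.9295)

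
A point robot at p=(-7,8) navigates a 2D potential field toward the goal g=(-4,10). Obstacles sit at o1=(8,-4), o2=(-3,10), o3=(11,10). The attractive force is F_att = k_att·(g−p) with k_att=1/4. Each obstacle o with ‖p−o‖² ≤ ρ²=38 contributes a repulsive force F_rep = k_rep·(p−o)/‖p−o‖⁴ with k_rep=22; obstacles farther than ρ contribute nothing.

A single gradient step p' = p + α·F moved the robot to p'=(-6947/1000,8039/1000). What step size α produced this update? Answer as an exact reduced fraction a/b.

F_att = 1/4·(g−p) = 1/4·(3,2) = (0.7500,0.5000)
o1: d²=369 > ρ²=38 → inactive
o2: d²=20 ≤ ρ²=38; F_rep = 22·(-4,-2)/20² = (-0.2200,-0.1100)
o3: d²=328 > ρ²=38 → inactive
F = F_att + ΣF_rep = (0.5300,0.3900)
Δp = p'−p = (0.0530,0.0390); α = Δx/Fx = (53/1000) / (53/100) = 1/10
check: Δy/Fy = (39/1000) / (39/100) = 1/10 ✓

α = 1/10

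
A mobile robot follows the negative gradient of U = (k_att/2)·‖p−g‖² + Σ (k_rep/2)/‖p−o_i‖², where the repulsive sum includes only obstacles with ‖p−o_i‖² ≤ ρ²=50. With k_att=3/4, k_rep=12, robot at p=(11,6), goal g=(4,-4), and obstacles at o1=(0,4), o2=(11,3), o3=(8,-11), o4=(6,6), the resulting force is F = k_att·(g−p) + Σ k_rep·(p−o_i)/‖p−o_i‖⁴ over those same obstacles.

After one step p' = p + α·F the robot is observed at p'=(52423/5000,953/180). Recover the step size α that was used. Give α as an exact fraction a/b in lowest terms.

α = 1/10

F_att = 3/4·(g−p) = 3/4·(-7,-10) = (-5.2500,-7.5000)
o1: d²=125 > ρ²=50 → inactive
o2: d²=9 ≤ ρ²=50; F_rep = 12·(0,3)/9² = (0.0000,0.4444)
o3: d²=298 > ρ²=50 → inactive
o4: d²=25 ≤ ρ²=50; F_rep = 12·(5,0)/25² = (0.0960,0.0000)
F = F_att + ΣF_rep = (-5.1540,-7.0556)
Δp = p'−p = (-0.5154,-0.7056); α = Δx/Fx = (-2577/5000) / (-2577/500) = 1/10
check: Δy/Fy = (-127/180) / (-127/18) = 1/10 ✓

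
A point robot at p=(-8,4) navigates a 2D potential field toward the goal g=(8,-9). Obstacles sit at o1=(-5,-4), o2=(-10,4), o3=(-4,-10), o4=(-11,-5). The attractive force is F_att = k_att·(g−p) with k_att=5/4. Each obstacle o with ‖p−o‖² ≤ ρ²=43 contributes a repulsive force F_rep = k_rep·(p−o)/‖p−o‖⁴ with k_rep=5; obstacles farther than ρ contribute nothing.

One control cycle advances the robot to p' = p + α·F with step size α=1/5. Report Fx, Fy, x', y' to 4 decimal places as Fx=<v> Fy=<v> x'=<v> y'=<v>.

Fx=20.6250 Fy=-16.2500 x'=-3.8750 y'=0.7500

F_att = 5/4·(g−p) = 5/4·(16,-13) = (20.0000,-16.2500)
o1: d²=73 > ρ²=43 → inactive
o2: d²=4 ≤ ρ²=43; F_rep = 5·(2,0)/4² = (0.6250,0.0000)
o3: d²=212 > ρ²=43 → inactive
o4: d²=90 > ρ²=43 → inactive
F = F_att + ΣF_rep = (20.6250,-16.2500)
p' = p + 1/5·F = (-3.8750,0.7500)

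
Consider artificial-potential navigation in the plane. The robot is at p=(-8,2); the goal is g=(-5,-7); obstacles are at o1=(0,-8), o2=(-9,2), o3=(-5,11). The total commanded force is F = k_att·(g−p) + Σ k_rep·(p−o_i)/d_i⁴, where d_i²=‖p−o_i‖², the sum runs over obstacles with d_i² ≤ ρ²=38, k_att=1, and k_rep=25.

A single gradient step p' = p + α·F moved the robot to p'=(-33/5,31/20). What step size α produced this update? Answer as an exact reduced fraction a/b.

α = 1/20

F_att = 1·(g−p) = 1·(3,-9) = (3.0000,-9.0000)
o1: d²=164 > ρ²=38 → inactive
o2: d²=1 ≤ ρ²=38; F_rep = 25·(1,0)/1² = (25.0000,0.0000)
o3: d²=90 > ρ²=38 → inactive
F = F_att + ΣF_rep = (28.0000,-9.0000)
Δp = p'−p = (1.4000,-0.4500); α = Δx/Fx = (7/5) / (28) = 1/20
check: Δy/Fy = (-9/20) / (-9) = 1/20 ✓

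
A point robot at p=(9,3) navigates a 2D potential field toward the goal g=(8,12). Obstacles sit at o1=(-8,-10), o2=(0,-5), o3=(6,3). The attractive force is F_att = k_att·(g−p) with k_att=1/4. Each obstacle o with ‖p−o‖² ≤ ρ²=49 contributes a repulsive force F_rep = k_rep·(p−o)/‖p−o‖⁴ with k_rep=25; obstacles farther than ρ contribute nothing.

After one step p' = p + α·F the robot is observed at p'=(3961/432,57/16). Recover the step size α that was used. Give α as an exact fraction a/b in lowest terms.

F_att = 1/4·(g−p) = 1/4·(-1,9) = (-0.2500,2.2500)
o1: d²=458 > ρ²=49 → inactive
o2: d²=145 > ρ²=49 → inactive
o3: d²=9 ≤ ρ²=49; F_rep = 25·(3,0)/9² = (0.9259,0.0000)
F = F_att + ΣF_rep = (0.6759,2.2500)
Δp = p'−p = (0.1690,0.5625); α = Δx/Fx = (73/432) / (73/108) = 1/4
check: Δy/Fy = (9/16) / (9/4) = 1/4 ✓

α = 1/4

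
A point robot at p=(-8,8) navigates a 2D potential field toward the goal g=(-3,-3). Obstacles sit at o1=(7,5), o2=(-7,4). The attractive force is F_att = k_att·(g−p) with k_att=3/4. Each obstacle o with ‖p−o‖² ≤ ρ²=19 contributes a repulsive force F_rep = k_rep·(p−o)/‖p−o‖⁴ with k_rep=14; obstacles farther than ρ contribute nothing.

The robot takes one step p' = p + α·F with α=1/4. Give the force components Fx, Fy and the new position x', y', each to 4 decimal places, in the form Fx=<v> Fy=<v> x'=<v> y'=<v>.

Fx=3.7016 Fy=-8.0562 x'=-7.0746 y'=5.9859

F_att = 3/4·(g−p) = 3/4·(5,-11) = (3.7500,-8.2500)
o1: d²=234 > ρ²=19 → inactive
o2: d²=17 ≤ ρ²=19; F_rep = 14·(-1,4)/17² = (-0.0484,0.1938)
F = F_att + ΣF_rep = (3.7016,-8.0562)
p' = p + 1/4·F = (-7.0746,5.9859)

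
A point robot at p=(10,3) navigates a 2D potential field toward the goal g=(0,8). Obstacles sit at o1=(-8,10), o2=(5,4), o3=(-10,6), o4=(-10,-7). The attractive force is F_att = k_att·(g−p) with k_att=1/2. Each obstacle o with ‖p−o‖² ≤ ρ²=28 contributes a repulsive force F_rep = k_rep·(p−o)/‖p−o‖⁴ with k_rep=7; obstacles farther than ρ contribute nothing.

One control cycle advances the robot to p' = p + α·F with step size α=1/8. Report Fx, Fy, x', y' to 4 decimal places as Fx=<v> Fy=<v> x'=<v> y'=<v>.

Fx=-4.9482 Fy=2.4896 x'=9.3815 y'=3.3112

F_att = 1/2·(g−p) = 1/2·(-10,5) = (-5.0000,2.5000)
o1: d²=373 > ρ²=28 → inactive
o2: d²=26 ≤ ρ²=28; F_rep = 7·(5,-1)/26² = (0.0518,-0.0104)
o3: d²=409 > ρ²=28 → inactive
o4: d²=500 > ρ²=28 → inactive
F = F_att + ΣF_rep = (-4.9482,2.4896)
p' = p + 1/8·F = (9.3815,3.3112)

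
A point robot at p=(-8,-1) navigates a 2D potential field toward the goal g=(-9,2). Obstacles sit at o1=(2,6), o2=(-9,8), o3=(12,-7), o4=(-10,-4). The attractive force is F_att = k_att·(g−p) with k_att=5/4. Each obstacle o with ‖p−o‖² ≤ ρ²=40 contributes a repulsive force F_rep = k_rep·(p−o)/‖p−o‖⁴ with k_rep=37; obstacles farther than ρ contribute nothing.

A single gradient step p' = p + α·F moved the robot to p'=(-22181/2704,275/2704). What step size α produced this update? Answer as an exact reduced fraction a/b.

α = 1/4

F_att = 5/4·(g−p) = 5/4·(-1,3) = (-1.2500,3.7500)
o1: d²=149 > ρ²=40 → inactive
o2: d²=82 > ρ²=40 → inactive
o3: d²=436 > ρ²=40 → inactive
o4: d²=13 ≤ ρ²=40; F_rep = 37·(2,3)/13² = (0.4379,0.6568)
F = F_att + ΣF_rep = (-0.8121,4.4068)
Δp = p'−p = (-0.2030,1.1017); α = Δx/Fx = (-549/2704) / (-549/676) = 1/4
check: Δy/Fy = (2979/2704) / (2979/676) = 1/4 ✓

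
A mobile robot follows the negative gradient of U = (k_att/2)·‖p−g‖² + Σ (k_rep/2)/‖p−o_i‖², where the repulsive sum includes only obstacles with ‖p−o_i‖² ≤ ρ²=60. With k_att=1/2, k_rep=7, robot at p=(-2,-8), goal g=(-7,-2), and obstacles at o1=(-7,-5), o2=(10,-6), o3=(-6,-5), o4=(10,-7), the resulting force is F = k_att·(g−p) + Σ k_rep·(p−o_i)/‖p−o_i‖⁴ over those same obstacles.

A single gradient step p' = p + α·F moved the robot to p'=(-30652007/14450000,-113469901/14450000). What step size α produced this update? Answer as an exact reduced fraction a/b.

F_att = 1/2·(g−p) = 1/2·(-5,6) = (-2.5000,3.0000)
o1: d²=34 ≤ ρ²=60; F_rep = 7·(5,-3)/34² = (0.0303,-0.0182)
o2: d²=148 > ρ²=60 → inactive
o3: d²=25 ≤ ρ²=60; F_rep = 7·(4,-3)/25² = (0.0448,-0.0336)
o4: d²=145 > ρ²=60 → inactive
F = F_att + ΣF_rep = (-2.4249,2.9482)
Δp = p'−p = (-0.1212,0.1474); α = Δx/Fx = (-1752007/14450000) / (-1752007/722500) = 1/20
check: Δy/Fy = (2130099/14450000) / (2130099/722500) = 1/20 ✓

α = 1/20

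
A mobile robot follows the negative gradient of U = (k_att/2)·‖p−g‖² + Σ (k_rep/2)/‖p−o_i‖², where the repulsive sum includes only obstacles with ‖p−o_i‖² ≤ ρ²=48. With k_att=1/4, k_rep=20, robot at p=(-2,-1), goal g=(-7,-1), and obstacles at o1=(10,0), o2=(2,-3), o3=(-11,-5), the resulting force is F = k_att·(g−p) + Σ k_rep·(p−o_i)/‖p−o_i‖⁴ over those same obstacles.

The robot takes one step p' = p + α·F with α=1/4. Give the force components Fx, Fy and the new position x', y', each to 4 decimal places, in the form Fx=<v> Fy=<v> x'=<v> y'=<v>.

F_att = 1/4·(g−p) = 1/4·(-5,0) = (-1.2500,0.0000)
o1: d²=145 > ρ²=48 → inactive
o2: d²=20 ≤ ρ²=48; F_rep = 20·(-4,2)/20² = (-0.2000,0.1000)
o3: d²=97 > ρ²=48 → inactive
F = F_att + ΣF_rep = (-1.4500,0.1000)
p' = p + 1/4·F = (-2.3625,-0.9750)

Fx=-1.4500 Fy=0.1000 x'=-2.3625 y'=-0.9750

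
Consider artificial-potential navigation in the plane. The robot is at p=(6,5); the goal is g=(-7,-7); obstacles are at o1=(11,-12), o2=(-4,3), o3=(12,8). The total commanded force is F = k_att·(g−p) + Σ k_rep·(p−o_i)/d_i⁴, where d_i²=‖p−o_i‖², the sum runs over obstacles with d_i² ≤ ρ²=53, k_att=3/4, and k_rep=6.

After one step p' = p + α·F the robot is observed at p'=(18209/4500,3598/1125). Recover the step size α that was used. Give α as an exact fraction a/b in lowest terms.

α = 1/5

F_att = 3/4·(g−p) = 3/4·(-13,-12) = (-9.7500,-9.0000)
o1: d²=314 > ρ²=53 → inactive
o2: d²=104 > ρ²=53 → inactive
o3: d²=45 ≤ ρ²=53; F_rep = 6·(-6,-3)/45² = (-0.0178,-0.0089)
F = F_att + ΣF_rep = (-9.7678,-9.0089)
Δp = p'−p = (-1.9536,-1.8018); α = Δx/Fx = (-8791/4500) / (-8791/900) = 1/5
check: Δy/Fy = (-2027/1125) / (-2027/225) = 1/5 ✓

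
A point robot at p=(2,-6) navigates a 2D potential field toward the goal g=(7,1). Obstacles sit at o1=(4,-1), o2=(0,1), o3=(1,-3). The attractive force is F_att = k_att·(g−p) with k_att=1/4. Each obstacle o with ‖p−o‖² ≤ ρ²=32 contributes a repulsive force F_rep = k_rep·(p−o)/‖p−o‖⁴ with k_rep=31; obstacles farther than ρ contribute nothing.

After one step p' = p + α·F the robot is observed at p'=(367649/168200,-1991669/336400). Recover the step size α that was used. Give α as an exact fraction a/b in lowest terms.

α = 1/8

F_att = 1/4·(g−p) = 1/4·(5,7) = (1.2500,1.7500)
o1: d²=29 ≤ ρ²=32; F_rep = 31·(-2,-5)/29² = (-0.0737,-0.1843)
o2: d²=53 > ρ²=32 → inactive
o3: d²=10 ≤ ρ²=32; F_rep = 31·(1,-3)/10² = (0.3100,-0.9300)
F = F_att + ΣF_rep = (1.4863,0.6357)
Δp = p'−p = (0.1858,0.0795); α = Δx/Fx = (31249/168200) / (31249/21025) = 1/8
check: Δy/Fy = (26731/336400) / (26731/42050) = 1/8 ✓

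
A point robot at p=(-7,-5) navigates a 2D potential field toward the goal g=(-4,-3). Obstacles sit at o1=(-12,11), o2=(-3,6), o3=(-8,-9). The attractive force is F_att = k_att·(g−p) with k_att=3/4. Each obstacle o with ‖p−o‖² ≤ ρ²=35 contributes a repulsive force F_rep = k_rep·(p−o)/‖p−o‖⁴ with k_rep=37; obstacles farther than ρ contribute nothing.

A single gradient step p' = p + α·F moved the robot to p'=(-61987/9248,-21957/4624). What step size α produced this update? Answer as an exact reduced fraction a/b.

F_att = 3/4·(g−p) = 3/4·(3,2) = (2.2500,1.5000)
o1: d²=281 > ρ²=35 → inactive
o2: d²=137 > ρ²=35 → inactive
o3: d²=17 ≤ ρ²=35; F_rep = 37·(1,4)/17² = (0.1280,0.5121)
F = F_att + ΣF_rep = (2.3780,2.0121)
Δp = p'−p = (0.2973,0.2515); α = Δx/Fx = (2749/9248) / (2749/1156) = 1/8
check: Δy/Fy = (1163/4624) / (1163/578) = 1/8 ✓

α = 1/8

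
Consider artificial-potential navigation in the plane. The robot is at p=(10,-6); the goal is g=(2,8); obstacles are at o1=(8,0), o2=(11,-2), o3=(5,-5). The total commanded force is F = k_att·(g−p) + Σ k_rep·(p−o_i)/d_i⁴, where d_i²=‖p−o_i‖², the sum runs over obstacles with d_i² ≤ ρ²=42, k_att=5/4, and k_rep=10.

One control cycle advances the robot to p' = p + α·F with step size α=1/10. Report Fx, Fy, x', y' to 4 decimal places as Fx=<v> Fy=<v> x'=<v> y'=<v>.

F_att = 5/4·(g−p) = 5/4·(-8,14) = (-10.0000,17.5000)
o1: d²=40 ≤ ρ²=42; F_rep = 10·(2,-6)/40² = (0.0125,-0.0375)
o2: d²=17 ≤ ρ²=42; F_rep = 10·(-1,-4)/17² = (-0.0346,-0.1384)
o3: d²=26 ≤ ρ²=42; F_rep = 10·(5,-1)/26² = (0.0740,-0.0148)
F = F_att + ΣF_rep = (-9.9481,17.3093)
p' = p + 1/10·F = (9.0052,-4.2691)

Fx=-9.9481 Fy=17.3093 x'=9.0052 y'=-4.2691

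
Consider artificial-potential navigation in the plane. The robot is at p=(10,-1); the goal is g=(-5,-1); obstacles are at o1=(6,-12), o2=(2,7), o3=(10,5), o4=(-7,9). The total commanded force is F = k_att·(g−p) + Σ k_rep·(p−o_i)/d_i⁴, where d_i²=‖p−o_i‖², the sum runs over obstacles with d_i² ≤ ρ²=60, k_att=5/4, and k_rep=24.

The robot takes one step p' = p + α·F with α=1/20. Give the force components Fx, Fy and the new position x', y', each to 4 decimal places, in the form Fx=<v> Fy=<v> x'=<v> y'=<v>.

Fx=-18.7500 Fy=-0.1111 x'=9.0625 y'=-1.0056

F_att = 5/4·(g−p) = 5/4·(-15,0) = (-18.7500,0.0000)
o1: d²=137 > ρ²=60 → inactive
o2: d²=128 > ρ²=60 → inactive
o3: d²=36 ≤ ρ²=60; F_rep = 24·(0,-6)/36² = (0.0000,-0.1111)
o4: d²=389 > ρ²=60 → inactive
F = F_att + ΣF_rep = (-18.7500,-0.1111)
p' = p + 1/20·F = (9.0625,-1.0056)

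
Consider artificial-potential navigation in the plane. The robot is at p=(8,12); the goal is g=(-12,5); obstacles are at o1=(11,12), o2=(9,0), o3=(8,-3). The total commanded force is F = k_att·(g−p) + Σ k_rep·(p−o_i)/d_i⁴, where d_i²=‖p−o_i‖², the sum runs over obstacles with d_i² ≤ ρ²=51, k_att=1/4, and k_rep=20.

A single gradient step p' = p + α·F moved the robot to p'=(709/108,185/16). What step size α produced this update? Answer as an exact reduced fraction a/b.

F_att = 1/4·(g−p) = 1/4·(-20,-7) = (-5.0000,-1.7500)
o1: d²=9 ≤ ρ²=51; F_rep = 20·(-3,0)/9² = (-0.7407,0.0000)
o2: d²=145 > ρ²=51 → inactive
o3: d²=225 > ρ²=51 → inactive
F = F_att + ΣF_rep = (-5.7407,-1.7500)
Δp = p'−p = (-1.4352,-0.4375); α = Δx/Fx = (-155/108) / (-155/27) = 1/4
check: Δy/Fy = (-7/16) / (-7/4) = 1/4 ✓

α = 1/4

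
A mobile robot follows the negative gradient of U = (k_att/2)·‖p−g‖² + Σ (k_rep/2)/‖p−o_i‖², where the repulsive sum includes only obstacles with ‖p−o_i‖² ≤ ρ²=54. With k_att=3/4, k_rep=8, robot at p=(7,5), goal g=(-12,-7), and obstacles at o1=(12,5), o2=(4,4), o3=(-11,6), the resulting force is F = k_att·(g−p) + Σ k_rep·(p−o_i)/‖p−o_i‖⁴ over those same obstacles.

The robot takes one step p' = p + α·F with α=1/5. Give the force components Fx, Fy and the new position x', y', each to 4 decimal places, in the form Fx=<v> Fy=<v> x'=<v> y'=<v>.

F_att = 3/4·(g−p) = 3/4·(-19,-12) = (-14.2500,-9.0000)
o1: d²=25 ≤ ρ²=54; F_rep = 8·(-5,0)/25² = (-0.0640,0.0000)
o2: d²=10 ≤ ρ²=54; F_rep = 8·(3,1)/10² = (0.2400,0.0800)
o3: d²=325 > ρ²=54 → inactive
F = F_att + ΣF_rep = (-14.0740,-8.9200)
p' = p + 1/5·F = (4.1852,3.2160)

Fx=-14.0740 Fy=-8.9200 x'=4.1852 y'=3.2160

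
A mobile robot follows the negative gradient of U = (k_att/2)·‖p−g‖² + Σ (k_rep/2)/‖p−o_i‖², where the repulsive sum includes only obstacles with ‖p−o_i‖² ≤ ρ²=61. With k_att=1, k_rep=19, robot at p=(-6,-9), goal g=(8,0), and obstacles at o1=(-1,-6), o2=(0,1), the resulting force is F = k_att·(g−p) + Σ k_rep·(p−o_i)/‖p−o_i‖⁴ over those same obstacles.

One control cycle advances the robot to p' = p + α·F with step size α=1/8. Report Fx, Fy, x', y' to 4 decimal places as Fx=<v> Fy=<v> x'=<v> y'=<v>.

Fx=13.9178 Fy=8.9507 x'=-4.2603 y'=-7.8812

F_att = 1·(g−p) = 1·(14,9) = (14.0000,9.0000)
o1: d²=34 ≤ ρ²=61; F_rep = 19·(-5,-3)/34² = (-0.0822,-0.0493)
o2: d²=136 > ρ²=61 → inactive
F = F_att + ΣF_rep = (13.9178,8.9507)
p' = p + 1/8·F = (-4.2603,-7.8812)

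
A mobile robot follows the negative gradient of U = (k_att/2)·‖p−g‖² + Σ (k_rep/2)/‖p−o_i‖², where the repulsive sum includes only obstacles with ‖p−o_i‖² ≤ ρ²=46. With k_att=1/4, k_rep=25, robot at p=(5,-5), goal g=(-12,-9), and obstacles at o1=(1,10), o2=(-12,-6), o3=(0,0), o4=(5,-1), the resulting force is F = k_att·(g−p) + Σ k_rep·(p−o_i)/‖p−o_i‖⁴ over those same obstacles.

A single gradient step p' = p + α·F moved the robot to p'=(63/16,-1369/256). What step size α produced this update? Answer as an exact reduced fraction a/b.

F_att = 1/4·(g−p) = 1/4·(-17,-4) = (-4.2500,-1.0000)
o1: d²=241 > ρ²=46 → inactive
o2: d²=290 > ρ²=46 → inactive
o3: d²=50 > ρ²=46 → inactive
o4: d²=16 ≤ ρ²=46; F_rep = 25·(0,-4)/16² = (0.0000,-0.3906)
F = F_att + ΣF_rep = (-4.2500,-1.3906)
Δp = p'−p = (-1.0625,-0.3477); α = Δx/Fx = (-17/16) / (-17/4) = 1/4
check: Δy/Fy = (-89/256) / (-89/64) = 1/4 ✓

α = 1/4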